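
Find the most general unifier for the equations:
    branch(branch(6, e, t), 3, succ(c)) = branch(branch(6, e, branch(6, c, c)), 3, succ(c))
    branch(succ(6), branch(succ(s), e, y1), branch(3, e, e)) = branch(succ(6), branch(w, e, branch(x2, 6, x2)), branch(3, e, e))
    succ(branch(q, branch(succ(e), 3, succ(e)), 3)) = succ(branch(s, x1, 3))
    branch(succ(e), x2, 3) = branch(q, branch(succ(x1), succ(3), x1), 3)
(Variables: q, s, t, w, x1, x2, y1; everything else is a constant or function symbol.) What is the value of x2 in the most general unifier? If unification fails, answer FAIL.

branch(succ(branch(succ(e), 3, succ(e))), succ(3), branch(succ(e), 3, succ(e)))

Decompose branch/3: branch(6, e, t) = branch(6, e, branch(6, c, c)),  3 = 3,  succ(c) = succ(c).
Decompose branch/3: 6 = 6,  e = e,  t = branch(6, c, c).
Delete trivial equation 6 = 6.
Delete trivial equation e = e.
Bind t := branch(6, c, c); no other remaining equation mentions t.
Delete trivial equation 3 = 3.
Delete trivial equation succ(c) = succ(c).
Decompose branch/3: succ(6) = succ(6),  branch(succ(s), e, y1) = branch(w, e, branch(x2, 6, x2)),  branch(3, e, e) = branch(3, e, e).
Delete trivial equation succ(6) = succ(6).
Decompose branch/3: succ(s) = w,  e = e,  y1 = branch(x2, 6, x2).
Bind w := succ(s); no other remaining equation mentions w.
Delete trivial equation e = e.
Bind y1 := branch(x2, 6, x2); no other remaining equation mentions y1.
Delete trivial equation branch(3, e, e) = branch(3, e, e).
Decompose succ/1: branch(q, branch(succ(e), 3, succ(e)), 3) = branch(s, x1, 3).
Decompose branch/3: q = s,  branch(succ(e), 3, succ(e)) = x1,  3 = 3.
Bind q := s; substituting into the one remaining equation that mentions q gives: branch(succ(e), x2, 3) = branch(s, branch(succ(x1), succ(3), x1), 3).
Bind x1 := branch(succ(e), 3, succ(e)); substituting into the one remaining equation that mentions x1 gives: branch(succ(e), x2, 3) = branch(s, branch(succ(branch(succ(e), 3, succ(e))), succ(3), branch(succ(e), 3, succ(e))), 3).
Delete trivial equation 3 = 3.
Decompose branch/3: succ(e) = s,  x2 = branch(succ(branch(succ(e), 3, succ(e))), succ(3), branch(succ(e), 3, succ(e))),  3 = 3.
Bind s := succ(e); no other remaining equation mentions s. Substituting into the earlier bindings gives w := succ(succ(e)), q := succ(e).
Bind x2 := branch(succ(branch(succ(e), 3, succ(e))), succ(3), branch(succ(e), 3, succ(e))); no other remaining equation mentions x2. Substituting into the earlier binding gives y1 := branch(branch(succ(branch(succ(e), 3, succ(e))), succ(3), branch(succ(e), 3, succ(e))), 6, branch(succ(branch(succ(e), 3, succ(e))), succ(3), branch(succ(e), 3, succ(e)))).
Delete trivial equation 3 = 3.
MGU = { t := branch(6, c, c), w := succ(succ(e)), y1 := branch(branch(succ(branch(succ(e), 3, succ(e))), succ(3), branch(succ(e), 3, succ(e))), 6, branch(succ(branch(succ(e), 3, succ(e))), succ(3), branch(succ(e), 3, succ(e)))), q := succ(e), x1 := branch(succ(e), 3, succ(e)), s := succ(e), x2 := branch(succ(branch(succ(e), 3, succ(e))), succ(3), branch(succ(e), 3, succ(e))) }, so x2 := branch(succ(branch(succ(e), 3, succ(e))), succ(3), branch(succ(e), 3, succ(e))).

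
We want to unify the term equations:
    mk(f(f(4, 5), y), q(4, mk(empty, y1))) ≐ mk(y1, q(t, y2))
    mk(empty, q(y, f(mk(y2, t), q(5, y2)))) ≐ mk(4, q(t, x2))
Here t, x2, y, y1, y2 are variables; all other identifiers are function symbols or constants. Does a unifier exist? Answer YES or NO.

NO

Decompose mk/2: f(f(4, 5), y) ≐ y1,  q(4, mk(empty, y1)) ≐ q(t, y2).
Bind y1 := f(f(4, 5), y); substituting into the one remaining equation that mentions y1 gives: q(4, mk(empty, f(f(4, 5), y))) ≐ q(t, y2).
Decompose q/2: 4 ≐ t,  mk(empty, f(f(4, 5), y)) ≐ y2.
Bind t := 4; substituting into the one remaining equation that mentions t gives: mk(empty, q(y, f(mk(y2, 4), q(5, y2)))) ≐ mk(4, q(4, x2)).
Bind y2 := mk(empty, f(f(4, 5), y)); substituting into the remaining equation gives: mk(empty, q(y, f(mk(mk(empty, f(f(4, 5), y)), 4), q(5, mk(empty, f(f(4, 5), y)))))) ≐ mk(4, q(4, x2)).
Decompose mk/2: empty ≐ 4,  q(y, f(mk(mk(empty, f(f(4, 5), y)), 4), q(5, mk(empty, f(f(4, 5), y))))) ≐ q(4, x2).
Clash: constants empty and 4 differ; no unifier exists.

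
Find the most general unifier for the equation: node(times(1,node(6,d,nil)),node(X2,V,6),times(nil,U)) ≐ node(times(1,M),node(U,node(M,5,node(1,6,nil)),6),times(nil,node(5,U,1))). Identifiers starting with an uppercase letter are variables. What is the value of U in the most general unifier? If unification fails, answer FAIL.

Decompose node/3: times(1,node(6,d,nil)) ≐ times(1,M),  node(X2,V,6) ≐ node(U,node(M,5,node(1,6,nil)),6),  times(nil,U) ≐ times(nil,node(5,U,1)).
Decompose times/2: 1 ≐ 1,  node(6,d,nil) ≐ M.
Delete trivial equation 1 ≐ 1.
Bind M := node(6,d,nil); substituting into the one remaining equation that mentions M gives: node(X2,V,6) ≐ node(U,node(node(6,d,nil),5,node(1,6,nil)),6).
Decompose node/3: X2 ≐ U,  V ≐ node(node(6,d,nil),5,node(1,6,nil)),  6 ≐ 6.
Bind X2 := U; no other remaining equation mentions X2.
Bind V := node(node(6,d,nil),5,node(1,6,nil)); no other remaining equation mentions V.
Delete trivial equation 6 ≐ 6.
Decompose times/2: nil ≐ nil,  U ≐ node(5,U,1).
Delete trivial equation nil ≐ nil.
Occurs check fails: U occurs in node(5,U,1); the equation U ≐ node(5,U,1) has no finite solution.

FAIL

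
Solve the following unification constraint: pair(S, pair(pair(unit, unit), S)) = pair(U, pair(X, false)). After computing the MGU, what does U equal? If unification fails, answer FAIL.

Decompose pair/2: S = U,  pair(pair(unit, unit), S) = pair(X, false).
Bind S := U; substituting into the remaining equation gives: pair(pair(unit, unit), U) = pair(X, false).
Decompose pair/2: pair(unit, unit) = X,  U = false.
Bind X := pair(unit, unit); no other remaining equation mentions X.
Bind U := false. Substituting into the earlier binding gives S := false.
MGU = { S := false, X := pair(unit, unit), U := false }, so U := false.

false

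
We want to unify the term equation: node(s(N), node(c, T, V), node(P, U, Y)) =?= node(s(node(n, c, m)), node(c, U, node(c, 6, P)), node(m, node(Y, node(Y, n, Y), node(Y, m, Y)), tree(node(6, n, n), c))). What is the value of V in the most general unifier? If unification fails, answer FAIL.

Decompose node/3: s(N) =?= s(node(n, c, m)),  node(c, T, V) =?= node(c, U, node(c, 6, P)),  node(P, U, Y) =?= node(m, node(Y, node(Y, n, Y), node(Y, m, Y)), tree(node(6, n, n), c)).
Decompose s/1: N =?= node(n, c, m).
Bind N := node(n, c, m); no other remaining equation mentions N.
Decompose node/3: c =?= c,  T =?= U,  V =?= node(c, 6, P).
Delete trivial equation c =?= c.
Bind T := U; no other remaining equation mentions T.
Bind V := node(c, 6, P); no other remaining equation mentions V.
Decompose node/3: P =?= m,  U =?= node(Y, node(Y, n, Y), node(Y, m, Y)),  Y =?= tree(node(6, n, n), c).
Bind P := m; no other remaining equation mentions P. Substituting into the earlier binding gives V := node(c, 6, m).
Bind U := node(Y, node(Y, n, Y), node(Y, m, Y)); no other remaining equation mentions U. Substituting into the earlier binding gives T := node(Y, node(Y, n, Y), node(Y, m, Y)).
Bind Y := tree(node(6, n, n), c). Substituting into the earlier bindings gives T := node(tree(node(6, n, n), c), node(tree(node(6, n, n), c), n, tree(node(6, n, n), c)), node(tree(node(6, n, n), c), m, tree(node(6, n, n), c))), U := node(tree(node(6, n, n), c), node(tree(node(6, n, n), c), n, tree(node(6, n, n), c)), node(tree(node(6, n, n), c), m, tree(node(6, n, n), c))).
MGU = { N ↦ node(n, c, m), T ↦ node(tree(node(6, n, n), c), node(tree(node(6, n, n), c), n, tree(node(6, n, n), c)), node(tree(node(6, n, n), c), m, tree(node(6, n, n), c))), V ↦ node(c, 6, m), P ↦ m, U ↦ node(tree(node(6, n, n), c), node(tree(node(6, n, n), c), n, tree(node(6, n, n), c)), node(tree(node(6, n, n), c), m, tree(node(6, n, n), c))), Y ↦ tree(node(6, n, n), c) }, so V ↦ node(c, 6, m).

node(c, 6, m)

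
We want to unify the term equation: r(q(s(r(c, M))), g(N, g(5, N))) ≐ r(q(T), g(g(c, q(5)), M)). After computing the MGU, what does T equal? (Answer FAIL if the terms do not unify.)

s(r(c, g(5, g(c, q(5)))))

Decompose r/2: q(s(r(c, M))) ≐ q(T),  g(N, g(5, N)) ≐ g(g(c, q(5)), M).
Decompose q/1: s(r(c, M)) ≐ T.
Bind T := s(r(c, M)); no other remaining equation mentions T.
Decompose g/2: N ≐ g(c, q(5)),  g(5, N) ≐ M.
Bind N := g(c, q(5)); substituting into the remaining equation gives: g(5, g(c, q(5))) ≐ M.
Bind M := g(5, g(c, q(5))). Substituting into the earlier binding gives T := s(r(c, g(5, g(c, q(5))))).
MGU = { T -> s(r(c, g(5, g(c, q(5))))), N -> g(c, q(5)), M -> g(5, g(c, q(5))) }, so T -> s(r(c, g(5, g(c, q(5))))).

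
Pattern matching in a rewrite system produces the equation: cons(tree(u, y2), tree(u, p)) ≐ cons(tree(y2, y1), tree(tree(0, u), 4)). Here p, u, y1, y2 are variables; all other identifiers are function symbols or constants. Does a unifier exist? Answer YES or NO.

Decompose cons/2: tree(u, y2) ≐ tree(y2, y1),  tree(u, p) ≐ tree(tree(0, u), 4).
Decompose tree/2: u ≐ y2,  y2 ≐ y1.
Bind u := y2; substituting into the one remaining equation that mentions u gives: tree(y2, p) ≐ tree(tree(0, y2), 4).
Bind y2 := y1; substituting into the remaining equation gives: tree(y1, p) ≐ tree(tree(0, y1), 4). Substituting into the earlier binding gives u := y1.
Decompose tree/2: y1 ≐ tree(0, y1),  p ≐ 4.
Occurs check fails: y1 occurs in tree(0, y1); the equation y1 ≐ tree(0, y1) has no finite solution.

NO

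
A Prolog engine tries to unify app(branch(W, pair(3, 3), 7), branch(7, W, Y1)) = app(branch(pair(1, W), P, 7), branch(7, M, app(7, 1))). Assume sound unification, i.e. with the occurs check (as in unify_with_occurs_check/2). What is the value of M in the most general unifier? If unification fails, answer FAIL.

FAIL

Decompose app/2: branch(W, pair(3, 3), 7) = branch(pair(1, W), P, 7),  branch(7, W, Y1) = branch(7, M, app(7, 1)).
Decompose branch/3: W = pair(1, W),  pair(3, 3) = P,  7 = 7.
Occurs check fails: W occurs in pair(1, W); the equation W = pair(1, W) has no finite solution.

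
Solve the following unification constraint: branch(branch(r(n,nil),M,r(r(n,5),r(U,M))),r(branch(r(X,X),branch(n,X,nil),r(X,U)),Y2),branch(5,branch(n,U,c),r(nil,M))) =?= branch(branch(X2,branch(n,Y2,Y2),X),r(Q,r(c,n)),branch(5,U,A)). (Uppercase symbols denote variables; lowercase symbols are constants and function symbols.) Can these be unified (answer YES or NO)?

NO

Decompose branch/3: branch(r(n,nil),M,r(r(n,5),r(U,M))) =?= branch(X2,branch(n,Y2,Y2),X),  r(branch(r(X,X),branch(n,X,nil),r(X,U)),Y2) =?= r(Q,r(c,n)),  branch(5,branch(n,U,c),r(nil,M)) =?= branch(5,U,A).
Decompose branch/3: r(n,nil) =?= X2,  M =?= branch(n,Y2,Y2),  r(r(n,5),r(U,M)) =?= X.
Bind X2 := r(n,nil); no other remaining equation mentions X2.
Bind M := branch(n,Y2,Y2); substituting into the 2 remaining equations that mention M gives: r(r(n,5),r(U,branch(n,Y2,Y2))) =?= X,  branch(5,branch(n,U,c),r(nil,branch(n,Y2,Y2))) =?= branch(5,U,A).
Bind X := r(r(n,5),r(U,branch(n,Y2,Y2))); substituting into the one remaining equation that mentions X gives: r(branch(r(r(r(n,5),r(U,branch(n,Y2,Y2))),r(r(n,5),r(U,branch(n,Y2,Y2)))),branch(n,r(r(n,5),r(U,branch(n,Y2,Y2))),nil),r(r(r(n,5),r(U,branch(n,Y2,Y2))),U)),Y2) =?= r(Q,r(c,n)).
Decompose r/2: branch(r(r(r(n,5),r(U,branch(n,Y2,Y2))),r(r(n,5),r(U,branch(n,Y2,Y2)))),branch(n,r(r(n,5),r(U,branch(n,Y2,Y2))),nil),r(r(r(n,5),r(U,branch(n,Y2,Y2))),U)) =?= Q,  Y2 =?= r(c,n).
Bind Q := branch(r(r(r(n,5),r(U,branch(n,Y2,Y2))),r(r(n,5),r(U,branch(n,Y2,Y2)))),branch(n,r(r(n,5),r(U,branch(n,Y2,Y2))),nil),r(r(r(n,5),r(U,branch(n,Y2,Y2))),U)); no other remaining equation mentions Q.
Bind Y2 := r(c,n); substituting into the remaining equation gives: branch(5,branch(n,U,c),r(nil,branch(n,r(c,n),r(c,n)))) =?= branch(5,U,A). Substituting into the earlier bindings gives M := branch(n,r(c,n),r(c,n)), X := r(r(n,5),r(U,branch(n,r(c,n),r(c,n)))), Q := branch(r(r(r(n,5),r(U,branch(n,r(c,n),r(c,n)))),r(r(n,5),r(U,branch(n,r(c,n),r(c,n))))),branch(n,r(r(n,5),r(U,branch(n,r(c,n),r(c,n)))),nil),r(r(r(n,5),r(U,branch(n,r(c,n),r(c,n)))),U)).
Decompose branch/3: 5 =?= 5,  branch(n,U,c) =?= U,  r(nil,branch(n,r(c,n),r(c,n))) =?= A.
Delete trivial equation 5 =?= 5.
Occurs check fails: U occurs in branch(n,U,c); the equation U =?= branch(n,U,c) has no finite solution.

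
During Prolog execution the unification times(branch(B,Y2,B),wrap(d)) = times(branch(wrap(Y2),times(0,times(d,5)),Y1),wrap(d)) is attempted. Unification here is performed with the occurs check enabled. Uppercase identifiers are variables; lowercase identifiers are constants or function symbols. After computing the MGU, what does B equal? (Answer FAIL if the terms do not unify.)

wrap(times(0,times(d,5)))

Decompose times/2: branch(B,Y2,B) = branch(wrap(Y2),times(0,times(d,5)),Y1),  wrap(d) = wrap(d).
Decompose branch/3: B = wrap(Y2),  Y2 = times(0,times(d,5)),  B = Y1.
Bind B := wrap(Y2); substituting into the one remaining equation that mentions B gives: wrap(Y2) = Y1.
Bind Y2 := times(0,times(d,5)); substituting into the one remaining equation that mentions Y2 gives: wrap(times(0,times(d,5))) = Y1. Substituting into the earlier binding gives B := wrap(times(0,times(d,5))).
Bind Y1 := wrap(times(0,times(d,5))); no other remaining equation mentions Y1.
Delete trivial equation wrap(d) = wrap(d).
MGU = { B = wrap(times(0,times(d,5))), Y2 = times(0,times(d,5)), Y1 = wrap(times(0,times(d,5))) }, so B = wrap(times(0,times(d,5))).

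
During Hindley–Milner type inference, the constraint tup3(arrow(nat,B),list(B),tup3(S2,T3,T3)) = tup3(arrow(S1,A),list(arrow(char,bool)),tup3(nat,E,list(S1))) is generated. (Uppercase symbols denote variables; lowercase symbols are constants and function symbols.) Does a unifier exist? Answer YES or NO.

YES

Decompose tup3/3: arrow(nat,B) = arrow(S1,A),  list(B) = list(arrow(char,bool)),  tup3(S2,T3,T3) = tup3(nat,E,list(S1)).
Decompose arrow/2: nat = S1,  B = A.
Bind S1 := nat; substituting into the one remaining equation that mentions S1 gives: tup3(S2,T3,T3) = tup3(nat,E,list(nat)).
Bind B := A; substituting into the one remaining equation that mentions B gives: list(A) = list(arrow(char,bool)).
Decompose list/1: A = arrow(char,bool).
Bind A := arrow(char,bool); no other remaining equation mentions A. Substituting into the earlier binding gives B := arrow(char,bool).
Decompose tup3/3: S2 = nat,  T3 = E,  T3 = list(nat).
Bind S2 := nat; no other remaining equation mentions S2.
Bind T3 := E; substituting into the remaining equation gives: E = list(nat).
Bind E := list(nat). Substituting into the earlier binding gives T3 := list(nat).
No equations remain and no clash or occurs-check failure arose, so a unifier exists.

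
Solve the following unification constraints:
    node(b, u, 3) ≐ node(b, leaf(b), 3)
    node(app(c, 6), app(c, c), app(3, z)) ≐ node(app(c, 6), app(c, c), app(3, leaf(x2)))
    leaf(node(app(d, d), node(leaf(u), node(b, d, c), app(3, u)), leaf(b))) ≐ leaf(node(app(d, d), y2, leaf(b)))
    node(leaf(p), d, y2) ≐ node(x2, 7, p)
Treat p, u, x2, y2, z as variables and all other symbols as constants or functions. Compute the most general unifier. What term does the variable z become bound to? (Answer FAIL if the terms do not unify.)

FAIL

Decompose node/3: b ≐ b,  u ≐ leaf(b),  3 ≐ 3.
Delete trivial equation b ≐ b.
Bind u := leaf(b); substituting into the one remaining equation that mentions u gives: leaf(node(app(d, d), node(leaf(leaf(b)), node(b, d, c), app(3, leaf(b))), leaf(b))) ≐ leaf(node(app(d, d), y2, leaf(b))).
Delete trivial equation 3 ≐ 3.
Decompose node/3: app(c, 6) ≐ app(c, 6),  app(c, c) ≐ app(c, c),  app(3, z) ≐ app(3, leaf(x2)).
Delete trivial equation app(c, 6) ≐ app(c, 6).
Delete trivial equation app(c, c) ≐ app(c, c).
Decompose app/2: 3 ≐ 3,  z ≐ leaf(x2).
Delete trivial equation 3 ≐ 3.
Bind z := leaf(x2); no other remaining equation mentions z.
Decompose leaf/1: node(app(d, d), node(leaf(leaf(b)), node(b, d, c), app(3, leaf(b))), leaf(b)) ≐ node(app(d, d), y2, leaf(b)).
Decompose node/3: app(d, d) ≐ app(d, d),  node(leaf(leaf(b)), node(b, d, c), app(3, leaf(b))) ≐ y2,  leaf(b) ≐ leaf(b).
Delete trivial equation app(d, d) ≐ app(d, d).
Bind y2 := node(leaf(leaf(b)), node(b, d, c), app(3, leaf(b))); substituting into the one remaining equation that mentions y2 gives: node(leaf(p), d, node(leaf(leaf(b)), node(b, d, c), app(3, leaf(b)))) ≐ node(x2, 7, p).
Delete trivial equation leaf(b) ≐ leaf(b).
Decompose node/3: leaf(p) ≐ x2,  d ≐ 7,  node(leaf(leaf(b)), node(b, d, c), app(3, leaf(b))) ≐ p.
Bind x2 := leaf(p); no other remaining equation mentions x2. Substituting into the earlier binding gives z := leaf(leaf(p)).
Clash: constants d and 7 differ; no unifier exists.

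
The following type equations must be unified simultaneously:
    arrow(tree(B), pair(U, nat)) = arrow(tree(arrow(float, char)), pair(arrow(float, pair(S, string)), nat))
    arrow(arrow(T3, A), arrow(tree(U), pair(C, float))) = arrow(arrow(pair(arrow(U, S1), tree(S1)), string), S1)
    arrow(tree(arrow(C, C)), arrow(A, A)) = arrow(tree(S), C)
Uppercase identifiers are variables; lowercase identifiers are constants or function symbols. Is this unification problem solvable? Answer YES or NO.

YES

Decompose arrow/2: tree(B) = tree(arrow(float, char)),  pair(U, nat) = pair(arrow(float, pair(S, string)), nat).
Decompose tree/1: B = arrow(float, char).
Bind B := arrow(float, char); no other remaining equation mentions B.
Decompose pair/2: U = arrow(float, pair(S, string)),  nat = nat.
Bind U := arrow(float, pair(S, string)); substituting into the one remaining equation that mentions U gives: arrow(arrow(T3, A), arrow(tree(arrow(float, pair(S, string))), pair(C, float))) = arrow(arrow(pair(arrow(arrow(float, pair(S, string)), S1), tree(S1)), string), S1).
Delete trivial equation nat = nat.
Decompose arrow/2: arrow(T3, A) = arrow(pair(arrow(arrow(float, pair(S, string)), S1), tree(S1)), string),  arrow(tree(arrow(float, pair(S, string))), pair(C, float)) = S1.
Decompose arrow/2: T3 = pair(arrow(arrow(float, pair(S, string)), S1), tree(S1)),  A = string.
Bind T3 := pair(arrow(arrow(float, pair(S, string)), S1), tree(S1)); no other remaining equation mentions T3.
Bind A := string; substituting into the one remaining equation that mentions A gives: arrow(tree(arrow(C, C)), arrow(string, string)) = arrow(tree(S), C).
Bind S1 := arrow(tree(arrow(float, pair(S, string))), pair(C, float)); no other remaining equation mentions S1. Substituting into the earlier binding gives T3 := pair(arrow(arrow(float, pair(S, string)), arrow(tree(arrow(float, pair(S, string))), pair(C, float))), tree(arrow(tree(arrow(float, pair(S, string))), pair(C, float)))).
Decompose arrow/2: tree(arrow(C, C)) = tree(S),  arrow(string, string) = C.
Decompose tree/1: arrow(C, C) = S.
Bind S := arrow(C, C); no other remaining equation mentions S. Substituting into the earlier bindings gives U := arrow(float, pair(arrow(C, C), string)), T3 := pair(arrow(arrow(float, pair(arrow(C, C), string)), arrow(tree(arrow(float, pair(arrow(C, C), string))), pair(C, float))), tree(arrow(tree(arrow(float, pair(arrow(C, C), string))), pair(C, float)))), S1 := arrow(tree(arrow(float, pair(arrow(C, C), string))), pair(C, float)).
Bind C := arrow(string, string). Substituting into the earlier bindings gives U := arrow(float, pair(arrow(arrow(string, string), arrow(string, string)), string)), T3 := pair(arrow(arrow(float, pair(arrow(arrow(string, string), arrow(string, string)), string)), arrow(tree(arrow(float, pair(arrow(arrow(string, string), arrow(string, string)), string))), pair(arrow(string, string), float))), tree(arrow(tree(arrow(float, pair(arrow(arrow(string, string), arrow(string, string)), string))), pair(arrow(string, string), float)))), S1 := arrow(tree(arrow(float, pair(arrow(arrow(string, string), arrow(string, string)), string))), pair(arrow(string, string), float)), S := arrow(arrow(string, string), arrow(string, string)).
No equations remain and no clash or occurs-check failure arose, so a unifier exists.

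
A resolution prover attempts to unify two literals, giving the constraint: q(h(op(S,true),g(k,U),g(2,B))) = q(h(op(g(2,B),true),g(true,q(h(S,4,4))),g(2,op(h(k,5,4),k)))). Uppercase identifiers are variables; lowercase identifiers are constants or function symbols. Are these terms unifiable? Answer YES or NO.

Decompose q/1: h(op(S,true),g(k,U),g(2,B)) = h(op(g(2,B),true),g(true,q(h(S,4,4))),g(2,op(h(k,5,4),k))).
Decompose h/3: op(S,true) = op(g(2,B),true),  g(k,U) = g(true,q(h(S,4,4))),  g(2,B) = g(2,op(h(k,5,4),k)).
Decompose op/2: S = g(2,B),  true = true.
Bind S := g(2,B); substituting into the one remaining equation that mentions S gives: g(k,U) = g(true,q(h(g(2,B),4,4))).
Delete trivial equation true = true.
Decompose g/2: k = true,  U = q(h(g(2,B),4,4)).
Clash: constants k and true differ; no unifier exists.

NO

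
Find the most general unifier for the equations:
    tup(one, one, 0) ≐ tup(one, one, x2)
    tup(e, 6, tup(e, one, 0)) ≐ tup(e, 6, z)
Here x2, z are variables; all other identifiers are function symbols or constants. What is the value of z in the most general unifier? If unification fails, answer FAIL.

Decompose tup/3: one ≐ one,  one ≐ one,  0 ≐ x2.
Delete trivial equation one ≐ one.
Delete trivial equation one ≐ one.
Bind x2 := 0; no other remaining equation mentions x2.
Decompose tup/3: e ≐ e,  6 ≐ 6,  tup(e, one, 0) ≐ z.
Delete trivial equation e ≐ e.
Delete trivial equation 6 ≐ 6.
Bind z := tup(e, one, 0).
MGU = { x2 -> 0, z -> tup(e, one, 0) }, so z -> tup(e, one, 0).

tup(e, one, 0)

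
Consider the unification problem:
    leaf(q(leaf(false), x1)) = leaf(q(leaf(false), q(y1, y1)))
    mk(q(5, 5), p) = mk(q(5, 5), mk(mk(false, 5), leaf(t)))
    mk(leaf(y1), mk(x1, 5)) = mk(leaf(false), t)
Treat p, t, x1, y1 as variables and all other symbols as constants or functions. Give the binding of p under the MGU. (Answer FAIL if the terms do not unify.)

Decompose leaf/1: q(leaf(false), x1) = q(leaf(false), q(y1, y1)).
Decompose q/2: leaf(false) = leaf(false),  x1 = q(y1, y1).
Delete trivial equation leaf(false) = leaf(false).
Bind x1 := q(y1, y1); substituting into the one remaining equation that mentions x1 gives: mk(leaf(y1), mk(q(y1, y1), 5)) = mk(leaf(false), t).
Decompose mk/2: q(5, 5) = q(5, 5),  p = mk(mk(false, 5), leaf(t)).
Delete trivial equation q(5, 5) = q(5, 5).
Bind p := mk(mk(false, 5), leaf(t)); no other remaining equation mentions p.
Decompose mk/2: leaf(y1) = leaf(false),  mk(q(y1, y1), 5) = t.
Decompose leaf/1: y1 = false.
Bind y1 := false; substituting into the remaining equation gives: mk(q(false, false), 5) = t. Substituting into the earlier binding gives x1 := q(false, false).
Bind t := mk(q(false, false), 5). Substituting into the earlier binding gives p := mk(mk(false, 5), leaf(mk(q(false, false), 5))).
MGU = { x1 -> q(false, false), p -> mk(mk(false, 5), leaf(mk(q(false, false), 5))), y1 -> false, t -> mk(q(false, false), 5) }, so p -> mk(mk(false, 5), leaf(mk(q(false, false), 5))).

mk(mk(false, 5), leaf(mk(q(false, false), 5)))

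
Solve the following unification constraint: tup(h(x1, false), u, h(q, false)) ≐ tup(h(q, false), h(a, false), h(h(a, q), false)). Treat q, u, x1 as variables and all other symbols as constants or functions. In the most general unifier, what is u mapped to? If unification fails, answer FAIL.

FAIL

Decompose tup/3: h(x1, false) ≐ h(q, false),  u ≐ h(a, false),  h(q, false) ≐ h(h(a, q), false).
Decompose h/2: x1 ≐ q,  false ≐ false.
Bind x1 := q; no other remaining equation mentions x1.
Delete trivial equation false ≐ false.
Bind u := h(a, false); no other remaining equation mentions u.
Decompose h/2: q ≐ h(a, q),  false ≐ false.
Occurs check fails: q occurs in h(a, q); the equation q ≐ h(a, q) has no finite solution.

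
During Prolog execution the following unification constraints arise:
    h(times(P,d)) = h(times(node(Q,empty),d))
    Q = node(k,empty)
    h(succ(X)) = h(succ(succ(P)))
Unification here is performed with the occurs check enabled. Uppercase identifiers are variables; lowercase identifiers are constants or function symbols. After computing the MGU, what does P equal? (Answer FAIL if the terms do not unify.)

Decompose h/1: times(P,d) = times(node(Q,empty),d).
Decompose times/2: P = node(Q,empty),  d = d.
Bind P := node(Q,empty); substituting into the one remaining equation that mentions P gives: h(succ(X)) = h(succ(succ(node(Q,empty)))).
Delete trivial equation d = d.
Bind Q := node(k,empty); substituting into the remaining equation gives: h(succ(X)) = h(succ(succ(node(node(k,empty),empty)))). Substituting into the earlier binding gives P := node(node(k,empty),empty).
Decompose h/1: succ(X) = succ(succ(node(node(k,empty),empty))).
Decompose succ/1: X = succ(node(node(k,empty),empty)).
Bind X := succ(node(node(k,empty),empty)).
MGU = { P -> node(node(k,empty),empty), Q -> node(k,empty), X -> succ(node(node(k,empty),empty)) }, so P -> node(node(k,empty),empty).

node(node(k,empty),empty)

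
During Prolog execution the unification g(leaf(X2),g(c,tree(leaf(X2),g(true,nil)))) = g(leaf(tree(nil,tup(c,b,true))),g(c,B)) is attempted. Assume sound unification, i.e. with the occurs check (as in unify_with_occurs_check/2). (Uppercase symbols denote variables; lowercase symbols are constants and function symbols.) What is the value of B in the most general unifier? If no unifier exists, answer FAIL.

Decompose g/2: leaf(X2) = leaf(tree(nil,tup(c,b,true))),  g(c,tree(leaf(X2),g(true,nil))) = g(c,B).
Decompose leaf/1: X2 = tree(nil,tup(c,b,true)).
Bind X2 := tree(nil,tup(c,b,true)); substituting into the remaining equation gives: g(c,tree(leaf(tree(nil,tup(c,b,true))),g(true,nil))) = g(c,B).
Decompose g/2: c = c,  tree(leaf(tree(nil,tup(c,b,true))),g(true,nil)) = B.
Delete trivial equation c = c.
Bind B := tree(leaf(tree(nil,tup(c,b,true))),g(true,nil)).
MGU = { X2 -> tree(nil,tup(c,b,true)), B -> tree(leaf(tree(nil,tup(c,b,true))),g(true,nil)) }, so B -> tree(leaf(tree(nil,tup(c,b,true))),g(true,nil)).

tree(leaf(tree(nil,tup(c,b,true))),g(true,nil))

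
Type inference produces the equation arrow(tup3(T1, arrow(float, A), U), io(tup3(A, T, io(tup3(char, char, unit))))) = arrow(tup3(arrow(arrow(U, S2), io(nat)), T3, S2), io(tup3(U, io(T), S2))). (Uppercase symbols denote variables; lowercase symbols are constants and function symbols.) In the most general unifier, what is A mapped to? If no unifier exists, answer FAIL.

Decompose arrow/2: tup3(T1, arrow(float, A), U) = tup3(arrow(arrow(U, S2), io(nat)), T3, S2),  io(tup3(A, T, io(tup3(char, char, unit)))) = io(tup3(U, io(T), S2)).
Decompose tup3/3: T1 = arrow(arrow(U, S2), io(nat)),  arrow(float, A) = T3,  U = S2.
Bind T1 := arrow(arrow(U, S2), io(nat)); no other remaining equation mentions T1.
Bind T3 := arrow(float, A); no other remaining equation mentions T3.
Bind U := S2; substituting into the remaining equation gives: io(tup3(A, T, io(tup3(char, char, unit)))) = io(tup3(S2, io(T), S2)). Substituting into the earlier binding gives T1 := arrow(arrow(S2, S2), io(nat)).
Decompose io/1: tup3(A, T, io(tup3(char, char, unit))) = tup3(S2, io(T), S2).
Decompose tup3/3: A = S2,  T = io(T),  io(tup3(char, char, unit)) = S2.
Bind A := S2; no other remaining equation mentions A. Substituting into the earlier binding gives T3 := arrow(float, S2).
Occurs check fails: T occurs in io(T); the equation T = io(T) has no finite solution.

FAIL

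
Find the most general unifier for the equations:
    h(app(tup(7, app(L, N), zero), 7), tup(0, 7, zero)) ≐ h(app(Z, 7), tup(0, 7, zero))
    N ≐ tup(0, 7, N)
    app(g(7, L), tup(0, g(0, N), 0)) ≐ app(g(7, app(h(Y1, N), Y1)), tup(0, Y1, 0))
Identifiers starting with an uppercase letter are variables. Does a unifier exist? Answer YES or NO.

Decompose h/2: app(tup(7, app(L, N), zero), 7) ≐ app(Z, 7),  tup(0, 7, zero) ≐ tup(0, 7, zero).
Decompose app/2: tup(7, app(L, N), zero) ≐ Z,  7 ≐ 7.
Bind Z := tup(7, app(L, N), zero); no other remaining equation mentions Z.
Delete trivial equation 7 ≐ 7.
Delete trivial equation tup(0, 7, zero) ≐ tup(0, 7, zero).
Occurs check fails: N occurs in tup(0, 7, N); the equation N ≐ tup(0, 7, N) has no finite solution.

NO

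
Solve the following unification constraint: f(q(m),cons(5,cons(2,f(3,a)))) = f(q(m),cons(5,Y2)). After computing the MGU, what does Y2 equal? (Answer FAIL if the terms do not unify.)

Decompose f/2: q(m) = q(m),  cons(5,cons(2,f(3,a))) = cons(5,Y2).
Delete trivial equation q(m) = q(m).
Decompose cons/2: 5 = 5,  cons(2,f(3,a)) = Y2.
Delete trivial equation 5 = 5.
Bind Y2 := cons(2,f(3,a)).
MGU = { Y2 := cons(2,f(3,a)) }, so Y2 := cons(2,f(3,a)).

cons(2,f(3,a))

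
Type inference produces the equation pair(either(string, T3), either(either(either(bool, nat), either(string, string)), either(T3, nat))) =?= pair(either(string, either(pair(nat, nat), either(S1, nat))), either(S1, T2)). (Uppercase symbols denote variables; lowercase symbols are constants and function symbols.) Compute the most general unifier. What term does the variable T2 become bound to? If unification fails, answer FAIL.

Decompose pair/2: either(string, T3) =?= either(string, either(pair(nat, nat), either(S1, nat))),  either(either(either(bool, nat), either(string, string)), either(T3, nat)) =?= either(S1, T2).
Decompose either/2: string =?= string,  T3 =?= either(pair(nat, nat), either(S1, nat)).
Delete trivial equation string =?= string.
Bind T3 := either(pair(nat, nat), either(S1, nat)); substituting into the remaining equation gives: either(either(either(bool, nat), either(string, string)), either(either(pair(nat, nat), either(S1, nat)), nat)) =?= either(S1, T2).
Decompose either/2: either(either(bool, nat), either(string, string)) =?= S1,  either(either(pair(nat, nat), either(S1, nat)), nat) =?= T2.
Bind S1 := either(either(bool, nat), either(string, string)); substituting into the remaining equation gives: either(either(pair(nat, nat), either(either(either(bool, nat), either(string, string)), nat)), nat) =?= T2. Substituting into the earlier binding gives T3 := either(pair(nat, nat), either(either(either(bool, nat), either(string, string)), nat)).
Bind T2 := either(either(pair(nat, nat), either(either(either(bool, nat), either(string, string)), nat)), nat).
MGU = { T3 := either(pair(nat, nat), either(either(either(bool, nat), either(string, string)), nat)), S1 := either(either(bool, nat), either(string, string)), T2 := either(either(pair(nat, nat), either(either(either(bool, nat), either(string, string)), nat)), nat) }, so T2 := either(either(pair(nat, nat), either(either(either(bool, nat), either(string, string)), nat)), nat).

either(either(pair(nat, nat), either(either(either(bool, nat), either(string, string)), nat)), nat)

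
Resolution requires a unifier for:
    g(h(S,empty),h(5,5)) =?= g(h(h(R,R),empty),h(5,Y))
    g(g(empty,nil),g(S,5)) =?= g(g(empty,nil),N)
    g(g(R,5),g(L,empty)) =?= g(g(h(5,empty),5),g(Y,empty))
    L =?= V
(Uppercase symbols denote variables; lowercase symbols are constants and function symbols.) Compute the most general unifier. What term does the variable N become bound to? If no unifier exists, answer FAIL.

g(h(h(5,empty),h(5,empty)),5)

Decompose g/2: h(S,empty) =?= h(h(R,R),empty),  h(5,5) =?= h(5,Y).
Decompose h/2: S =?= h(R,R),  empty =?= empty.
Bind S := h(R,R); substituting into the one remaining equation that mentions S gives: g(g(empty,nil),g(h(R,R),5)) =?= g(g(empty,nil),N).
Delete trivial equation empty =?= empty.
Decompose h/2: 5 =?= 5,  5 =?= Y.
Delete trivial equation 5 =?= 5.
Bind Y := 5; substituting into the one remaining equation that mentions Y gives: g(g(R,5),g(L,empty)) =?= g(g(h(5,empty),5),g(5,empty)).
Decompose g/2: g(empty,nil) =?= g(empty,nil),  g(h(R,R),5) =?= N.
Delete trivial equation g(empty,nil) =?= g(empty,nil).
Bind N := g(h(R,R),5); no other remaining equation mentions N.
Decompose g/2: g(R,5) =?= g(h(5,empty),5),  g(L,empty) =?= g(5,empty).
Decompose g/2: R =?= h(5,empty),  5 =?= 5.
Bind R := h(5,empty); no other remaining equation mentions R. Substituting into the earlier bindings gives S := h(h(5,empty),h(5,empty)), N := g(h(h(5,empty),h(5,empty)),5).
Delete trivial equation 5 =?= 5.
Decompose g/2: L =?= 5,  empty =?= empty.
Bind L := 5; substituting into the one remaining equation that mentions L gives: 5 =?= V.
Delete trivial equation empty =?= empty.
Bind V := 5.
MGU = { S ↦ h(h(5,empty),h(5,empty)), Y ↦ 5, N ↦ g(h(h(5,empty),h(5,empty)),5), R ↦ h(5,empty), L ↦ 5, V ↦ 5 }, so N ↦ g(h(h(5,empty),h(5,empty)),5).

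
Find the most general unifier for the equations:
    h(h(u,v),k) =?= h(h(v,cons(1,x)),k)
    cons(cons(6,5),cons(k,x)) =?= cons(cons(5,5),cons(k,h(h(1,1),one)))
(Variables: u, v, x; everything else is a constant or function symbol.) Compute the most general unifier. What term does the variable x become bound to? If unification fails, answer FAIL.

Decompose h/2: h(u,v) =?= h(v,cons(1,x)),  k =?= k.
Decompose h/2: u =?= v,  v =?= cons(1,x).
Bind u := v; no other remaining equation mentions u.
Bind v := cons(1,x); no other remaining equation mentions v. Substituting into the earlier binding gives u := cons(1,x).
Delete trivial equation k =?= k.
Decompose cons/2: cons(6,5) =?= cons(5,5),  cons(k,x) =?= cons(k,h(h(1,1),one)).
Decompose cons/2: 6 =?= 5,  5 =?= 5.
Clash: constants 6 and 5 differ; no unifier exists.

FAIL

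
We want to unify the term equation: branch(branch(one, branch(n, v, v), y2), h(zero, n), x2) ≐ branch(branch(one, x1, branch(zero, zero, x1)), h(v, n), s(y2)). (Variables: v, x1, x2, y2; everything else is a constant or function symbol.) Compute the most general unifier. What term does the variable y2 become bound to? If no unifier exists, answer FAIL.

Decompose branch/3: branch(one, branch(n, v, v), y2) ≐ branch(one, x1, branch(zero, zero, x1)),  h(zero, n) ≐ h(v, n),  x2 ≐ s(y2).
Decompose branch/3: one ≐ one,  branch(n, v, v) ≐ x1,  y2 ≐ branch(zero, zero, x1).
Delete trivial equation one ≐ one.
Bind x1 := branch(n, v, v); substituting into the one remaining equation that mentions x1 gives: y2 ≐ branch(zero, zero, branch(n, v, v)).
Bind y2 := branch(zero, zero, branch(n, v, v)); substituting into the one remaining equation that mentions y2 gives: x2 ≐ s(branch(zero, zero, branch(n, v, v))).
Decompose h/2: zero ≐ v,  n ≐ n.
Bind v := zero; substituting into the one remaining equation that mentions v gives: x2 ≐ s(branch(zero, zero, branch(n, zero, zero))). Substituting into the earlier bindings gives x1 := branch(n, zero, zero), y2 := branch(zero, zero, branch(n, zero, zero)).
Delete trivial equation n ≐ n.
Bind x2 := s(branch(zero, zero, branch(n, zero, zero))).
MGU = { x1 -> branch(n, zero, zero), y2 -> branch(zero, zero, branch(n, zero, zero)), v -> zero, x2 -> s(branch(zero, zero, branch(n, zero, zero))) }, so y2 -> branch(zero, zero, branch(n, zero, zero)).

branch(zero, zero, branch(n, zero, zero))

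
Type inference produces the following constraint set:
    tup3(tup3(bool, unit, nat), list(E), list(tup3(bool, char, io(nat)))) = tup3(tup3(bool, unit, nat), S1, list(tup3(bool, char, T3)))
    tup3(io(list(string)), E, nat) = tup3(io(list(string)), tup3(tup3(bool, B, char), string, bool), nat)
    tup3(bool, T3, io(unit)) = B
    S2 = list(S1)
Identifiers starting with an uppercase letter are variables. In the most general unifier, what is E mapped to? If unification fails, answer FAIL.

tup3(tup3(bool, tup3(bool, io(nat), io(unit)), char), string, bool)

Decompose tup3/3: tup3(bool, unit, nat) = tup3(bool, unit, nat),  list(E) = S1,  list(tup3(bool, char, io(nat))) = list(tup3(bool, char, T3)).
Delete trivial equation tup3(bool, unit, nat) = tup3(bool, unit, nat).
Bind S1 := list(E); substituting into the one remaining equation that mentions S1 gives: S2 = list(list(E)).
Decompose list/1: tup3(bool, char, io(nat)) = tup3(bool, char, T3).
Decompose tup3/3: bool = bool,  char = char,  io(nat) = T3.
Delete trivial equation bool = bool.
Delete trivial equation char = char.
Bind T3 := io(nat); substituting into the one remaining equation that mentions T3 gives: tup3(bool, io(nat), io(unit)) = B.
Decompose tup3/3: io(list(string)) = io(list(string)),  E = tup3(tup3(bool, B, char), string, bool),  nat = nat.
Delete trivial equation io(list(string)) = io(list(string)).
Bind E := tup3(tup3(bool, B, char), string, bool); substituting into the one remaining equation that mentions E gives: S2 = list(list(tup3(tup3(bool, B, char), string, bool))). Substituting into the earlier binding gives S1 := list(tup3(tup3(bool, B, char), string, bool)).
Delete trivial equation nat = nat.
Bind B := tup3(bool, io(nat), io(unit)); substituting into the remaining equation gives: S2 = list(list(tup3(tup3(bool, tup3(bool, io(nat), io(unit)), char), string, bool))). Substituting into the earlier bindings gives S1 := list(tup3(tup3(bool, tup3(bool, io(nat), io(unit)), char), string, bool)), E := tup3(tup3(bool, tup3(bool, io(nat), io(unit)), char), string, bool).
Bind S2 := list(list(tup3(tup3(bool, tup3(bool, io(nat), io(unit)), char), string, bool))).
MGU = { S1 := list(tup3(tup3(bool, tup3(bool, io(nat), io(unit)), char), string, bool)), T3 := io(nat), E := tup3(tup3(bool, tup3(bool, io(nat), io(unit)), char), string, bool), B := tup3(bool, io(nat), io(unit)), S2 := list(list(tup3(tup3(bool, tup3(bool, io(nat), io(unit)), char), string, bool))) }, so E := tup3(tup3(bool, tup3(bool, io(nat), io(unit)), char), string, bool).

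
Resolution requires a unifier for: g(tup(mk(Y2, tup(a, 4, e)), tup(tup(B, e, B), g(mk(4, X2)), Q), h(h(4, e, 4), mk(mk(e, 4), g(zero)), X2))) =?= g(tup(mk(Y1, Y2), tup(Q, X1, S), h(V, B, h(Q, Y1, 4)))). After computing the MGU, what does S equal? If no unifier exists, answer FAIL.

tup(mk(mk(e, 4), g(zero)), e, mk(mk(e, 4), g(zero)))

Decompose g/1: tup(mk(Y2, tup(a, 4, e)), tup(tup(B, e, B), g(mk(4, X2)), Q), h(h(4, e, 4), mk(mk(e, 4), g(zero)), X2)) =?= tup(mk(Y1, Y2), tup(Q, X1, S), h(V, B, h(Q, Y1, 4))).
Decompose tup/3: mk(Y2, tup(a, 4, e)) =?= mk(Y1, Y2),  tup(tup(B, e, B), g(mk(4, X2)), Q) =?= tup(Q, X1, S),  h(h(4, e, 4), mk(mk(e, 4), g(zero)), X2) =?= h(V, B, h(Q, Y1, 4)).
Decompose mk/2: Y2 =?= Y1,  tup(a, 4, e) =?= Y2.
Bind Y2 := Y1; substituting into the one remaining equation that mentions Y2 gives: tup(a, 4, e) =?= Y1.
Bind Y1 := tup(a, 4, e); substituting into the one remaining equation that mentions Y1 gives: h(h(4, e, 4), mk(mk(e, 4), g(zero)), X2) =?= h(V, B, h(Q, tup(a, 4, e), 4)). Substituting into the earlier binding gives Y2 := tup(a, 4, e).
Decompose tup/3: tup(B, e, B) =?= Q,  g(mk(4, X2)) =?= X1,  Q =?= S.
Bind Q := tup(B, e, B); substituting into the 2 remaining equations that mention Q gives: tup(B, e, B) =?= S,  h(h(4, e, 4), mk(mk(e, 4), g(zero)), X2) =?= h(V, B, h(tup(B, e, B), tup(a, 4, e), 4)).
Bind X1 := g(mk(4, X2)); no other remaining equation mentions X1.
Bind S := tup(B, e, B); no other remaining equation mentions S.
Decompose h/3: h(4, e, 4) =?= V,  mk(mk(e, 4), g(zero)) =?= B,  X2 =?= h(tup(B, e, B), tup(a, 4, e), 4).
Bind V := h(4, e, 4); no other remaining equation mentions V.
Bind B := mk(mk(e, 4), g(zero)); substituting into the remaining equation gives: X2 =?= h(tup(mk(mk(e, 4), g(zero)), e, mk(mk(e, 4), g(zero))), tup(a, 4, e), 4). Substituting into the earlier bindings gives Q := tup(mk(mk(e, 4), g(zero)), e, mk(mk(e, 4), g(zero))), S := tup(mk(mk(e, 4), g(zero)), e, mk(mk(e, 4), g(zero))).
Bind X2 := h(tup(mk(mk(e, 4), g(zero)), e, mk(mk(e, 4), g(zero))), tup(a, 4, e), 4). Substituting into the earlier binding gives X1 := g(mk(4, h(tup(mk(mk(e, 4), g(zero)), e, mk(mk(e, 4), g(zero))), tup(a, 4, e), 4))).
MGU = { Y2 ↦ tup(a, 4, e), Y1 ↦ tup(a, 4, e), Q ↦ tup(mk(mk(e, 4), g(zero)), e, mk(mk(e, 4), g(zero))), X1 ↦ g(mk(4, h(tup(mk(mk(e, 4), g(zero)), e, mk(mk(e, 4), g(zero))), tup(a, 4, e), 4))), S ↦ tup(mk(mk(e, 4), g(zero)), e, mk(mk(e, 4), g(zero))), V ↦ h(4, e, 4), B ↦ mk(mk(e, 4), g(zero)), X2 ↦ h(tup(mk(mk(e, 4), g(zero)), e, mk(mk(e, 4), g(zero))), tup(a, 4, e), 4) }, so S ↦ tup(mk(mk(e, 4), g(zero)), e, mk(mk(e, 4), g(zero))).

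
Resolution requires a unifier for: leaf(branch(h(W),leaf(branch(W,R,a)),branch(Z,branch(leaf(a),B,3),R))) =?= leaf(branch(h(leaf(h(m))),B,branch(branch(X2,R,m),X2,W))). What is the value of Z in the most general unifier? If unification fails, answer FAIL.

Decompose leaf/1: branch(h(W),leaf(branch(W,R,a)),branch(Z,branch(leaf(a),B,3),R)) =?= branch(h(leaf(h(m))),B,branch(branch(X2,R,m),X2,W)).
Decompose branch/3: h(W) =?= h(leaf(h(m))),  leaf(branch(W,R,a)) =?= B,  branch(Z,branch(leaf(a),B,3),R) =?= branch(branch(X2,R,m),X2,W).
Decompose h/1: W =?= leaf(h(m)).
Bind W := leaf(h(m)); substituting into the remaining equations gives: leaf(branch(leaf(h(m)),R,a)) =?= B,  branch(Z,branch(leaf(a),B,3),R) =?= branch(branch(X2,R,m),X2,leaf(h(m))).
Bind B := leaf(branch(leaf(h(m)),R,a)); substituting into the remaining equation gives: branch(Z,branch(leaf(a),leaf(branch(leaf(h(m)),R,a)),3),R) =?= branch(branch(X2,R,m),X2,leaf(h(m))).
Decompose branch/3: Z =?= branch(X2,R,m),  branch(leaf(a),leaf(branch(leaf(h(m)),R,a)),3) =?= X2,  R =?= leaf(h(m)).
Bind Z := branch(X2,R,m); no other remaining equation mentions Z.
Bind X2 := branch(leaf(a),leaf(branch(leaf(h(m)),R,a)),3); no other remaining equation mentions X2. Substituting into the earlier binding gives Z := branch(branch(leaf(a),leaf(branch(leaf(h(m)),R,a)),3),R,m).
Bind R := leaf(h(m)). Substituting into the earlier bindings gives B := leaf(branch(leaf(h(m)),leaf(h(m)),a)), Z := branch(branch(leaf(a),leaf(branch(leaf(h(m)),leaf(h(m)),a)),3),leaf(h(m)),m), X2 := branch(leaf(a),leaf(branch(leaf(h(m)),leaf(h(m)),a)),3).
MGU = { W -> leaf(h(m)), B -> leaf(branch(leaf(h(m)),leaf(h(m)),a)), Z -> branch(branch(leaf(a),leaf(branch(leaf(h(m)),leaf(h(m)),a)),3),leaf(h(m)),m), X2 -> branch(leaf(a),leaf(branch(leaf(h(m)),leaf(h(m)),a)),3), R -> leaf(h(m)) }, so Z -> branch(branch(leaf(a),leaf(branch(leaf(h(m)),leaf(h(m)),a)),3),leaf(h(m)),m).

branch(branch(leaf(a),leaf(branch(leaf(h(m)),leaf(h(m)),a)),3),leaf(h(m)),m)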